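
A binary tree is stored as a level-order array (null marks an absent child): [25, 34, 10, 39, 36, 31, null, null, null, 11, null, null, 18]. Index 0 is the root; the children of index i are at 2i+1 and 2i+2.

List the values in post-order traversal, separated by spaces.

39 11 36 34 18 31 10 25

Post-order visits the left subtree, then the right subtree, then the node.
At 25: go left to 34.
  At 34: go left to 39.
    39 is a leaf — visit 39.
  At 34: go right to 36.
    At 36: go left to 11.
      11 is a leaf — visit 11.
    At 36: no right child.
    Visit 36.
  Visit 34.
At 25: go right to 10.
  At 10: go left to 31.
    At 31: no left child.
    At 31: go right to 18.
      18 is a leaf — visit 18.
    Visit 31.
  At 10: no right child.
  Visit 10.
Visit 25.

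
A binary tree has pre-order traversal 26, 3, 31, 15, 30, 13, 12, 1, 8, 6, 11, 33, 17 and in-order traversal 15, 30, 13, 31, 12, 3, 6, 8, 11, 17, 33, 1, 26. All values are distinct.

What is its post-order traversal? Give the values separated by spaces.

The first element of pre-order is the root; it splits in-order into left and right subtrees.
Root 26: left subtree has 12 nodes {15, 30, 13, 31, 12, 3, 6, 8, 11, 17, 33, 1}, right has 0 { }.
  Root 3: left subtree has 5 nodes {15, 30, 13, 31, 12}, right has 6 {6, 8, 11, 17, 33, 1}.
    Root 31: left subtree has 3 nodes {15, 30, 13}, right has 1 {12}.
      Root 15: left subtree has 0 nodes { }, right has 2 {30, 13}.
        Root 30: left subtree has 0 nodes { }, right has 1 {13}.
    Root 1: left subtree has 5 nodes {6, 8, 11, 17, 33}, right has 0 { }.
      Root 8: left subtree has 1 node {6}, right has 3 {11, 17, 33}.
        Root 11: left subtree has 0 nodes { }, right has 2 {17, 33}.
          Root 33: left subtree has 1 node {17}, right has 0 { }.

13 30 15 12 31 6 17 33 11 8 1 3 26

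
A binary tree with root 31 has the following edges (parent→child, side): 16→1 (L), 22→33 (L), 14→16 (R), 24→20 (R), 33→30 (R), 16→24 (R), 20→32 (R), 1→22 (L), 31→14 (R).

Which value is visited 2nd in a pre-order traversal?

14

Pre-order visits the node, then its left subtree, then its right subtree.
Visit 31.
At 31: no left child.
At 31: go right to 14.
  Visit 14.
  At 14: no left child.
  At 14: go right to 16.
    Visit 16.
    At 16: go left to 1.
      Visit 1.
      At 1: go left to 22.
        Visit 22.
        At 22: go left to 33.
          Visit 33.
          At 33: no left child.
          At 33: go right to 30.
            30 is a leaf — visit 30.
        At 22: no right child.
      At 1: no right child.
    At 16: go right to 24.
      Visit 24.
      At 24: no left child.
      At 24: go right to 20.
        Visit 20.
        At 20: no left child.
        At 20: go right to 32.
          32 is a leaf — visit 32.
Full pre-order sequence: 31, 14, 16, 1, 22, 33, 30, 24, 20, 32.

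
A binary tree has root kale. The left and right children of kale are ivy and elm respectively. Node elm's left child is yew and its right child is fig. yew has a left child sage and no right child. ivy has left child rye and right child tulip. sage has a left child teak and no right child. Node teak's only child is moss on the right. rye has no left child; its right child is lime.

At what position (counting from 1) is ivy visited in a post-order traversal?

4

Post-order visits the left subtree, then the right subtree, then the node.
At kale: go left to ivy.
  At ivy: go left to rye.
    At rye: no left child.
    At rye: go right to lime.
      lime is a leaf — visit lime.
    Visit rye.
  At ivy: go right to tulip.
    tulip is a leaf — visit tulip.
  Visit ivy.
At kale: go right to elm.
  At elm: go left to yew.
    At yew: go left to sage.
      At sage: go left to teak.
        At teak: no left child.
        At teak: go right to moss.
          moss is a leaf — visit moss.
        Visit teak.
      At sage: no right child.
      Visit sage.
    At yew: no right child.
    Visit yew.
  At elm: go right to fig.
    fig is a leaf — visit fig.
  Visit elm.
Visit kale.
Full post-order sequence: lime, rye, tulip, ivy, moss, teak, sage, yew, fig, elm, kale.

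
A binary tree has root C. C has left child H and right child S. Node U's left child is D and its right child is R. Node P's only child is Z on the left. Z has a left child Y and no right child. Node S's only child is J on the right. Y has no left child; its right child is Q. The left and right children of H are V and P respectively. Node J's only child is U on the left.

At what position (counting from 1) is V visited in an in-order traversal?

1

In-order visits the left subtree, then the node, then the right subtree.
At C: go left to H.
  At H: go left to V.
    V is a leaf — visit V.
  Visit H.
  At H: go right to P.
    At P: go left to Z.
      At Z: go left to Y.
        At Y: no left child.
        Visit Y.
        At Y: go right to Q.
          Q is a leaf — visit Q.
      Visit Z.
      At Z: no right child.
    Visit P.
    At P: no right child.
Visit C.
At C: go right to S.
  At S: no left child.
  Visit S.
  At S: go right to J.
    At J: go left to U.
      At U: go left to D.
        D is a leaf — visit D.
      Visit U.
      At U: go right to R.
        R is a leaf — visit R.
    Visit J.
    At J: no right child.
Full in-order sequence: V, H, Y, Q, Z, P, C, S, D, U, R, J.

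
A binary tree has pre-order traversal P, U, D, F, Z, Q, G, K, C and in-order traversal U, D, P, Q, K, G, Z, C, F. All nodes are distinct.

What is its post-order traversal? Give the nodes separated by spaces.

D U K G Q C Z F P

The first element of pre-order is the root; it splits in-order into left and right subtrees.
Root P: left subtree has 2 nodes {U, D}, right has 6 {Q, K, G, Z, C, F}.
  Root U: left subtree has 0 nodes { }, right has 1 {D}.
  Root F: left subtree has 5 nodes {Q, K, G, Z, C}, right has 0 { }.
    Root Z: left subtree has 3 nodes {Q, K, G}, right has 1 {C}.
      Root Q: left subtree has 0 nodes { }, right has 2 {K, G}.
        Root G: left subtree has 1 node {K}, right has 0 { }.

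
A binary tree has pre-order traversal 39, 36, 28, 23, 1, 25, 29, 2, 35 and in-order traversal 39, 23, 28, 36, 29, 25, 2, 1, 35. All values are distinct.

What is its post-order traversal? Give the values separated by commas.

The first element of pre-order is the root; it splits in-order into left and right subtrees.
Root 39: left subtree has 0 nodes { }, right has 8 {23, 28, 36, 29, 25, 2, 1, 35}.
  Root 36: left subtree has 2 nodes {23, 28}, right has 5 {29, 25, 2, 1, 35}.
    Root 28: left subtree has 1 node {23}, right has 0 { }.
    Root 1: left subtree has 3 nodes {29, 25, 2}, right has 1 {35}.
      Root 25: left subtree has 1 node {29}, right has 1 {2}.

23, 28, 29, 2, 25, 35, 1, 36, 39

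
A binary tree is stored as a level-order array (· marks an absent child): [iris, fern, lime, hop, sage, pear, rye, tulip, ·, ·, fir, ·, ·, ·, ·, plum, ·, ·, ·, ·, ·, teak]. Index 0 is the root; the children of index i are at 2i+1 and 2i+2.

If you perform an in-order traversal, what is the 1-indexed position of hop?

In-order visits the left subtree, then the node, then the right subtree.
At iris: go left to fern.
  At fern: go left to hop.
    At hop: go left to tulip.
      At tulip: go left to plum.
        plum is a leaf — visit plum.
      Visit tulip.
      At tulip: no right child.
    Visit hop.
    At hop: no right child.
  Visit fern.
  At fern: go right to sage.
    At sage: no left child.
    Visit sage.
    At sage: go right to fir.
      At fir: go left to teak.
        teak is a leaf — visit teak.
      Visit fir.
      At fir: no right child.
Visit iris.
At iris: go right to lime.
  At lime: go left to pear.
    pear is a leaf — visit pear.
  Visit lime.
  At lime: go right to rye.
    rye is a leaf — visit rye.
Full in-order sequence: plum, tulip, hop, fern, sage, teak, fir, iris, pear, lime, rye.

3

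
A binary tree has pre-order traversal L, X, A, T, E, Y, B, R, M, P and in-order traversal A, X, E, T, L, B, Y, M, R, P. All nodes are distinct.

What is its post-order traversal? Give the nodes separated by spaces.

A E T X B M P R Y L

The first element of pre-order is the root; it splits in-order into left and right subtrees.
Root L: left subtree has 4 nodes {A, X, E, T}, right has 5 {B, Y, M, R, P}.
  Root X: left subtree has 1 node {A}, right has 2 {E, T}.
    Root T: left subtree has 1 node {E}, right has 0 { }.
  Root Y: left subtree has 1 node {B}, right has 3 {M, R, P}.
    Root R: left subtree has 1 node {M}, right has 1 {P}.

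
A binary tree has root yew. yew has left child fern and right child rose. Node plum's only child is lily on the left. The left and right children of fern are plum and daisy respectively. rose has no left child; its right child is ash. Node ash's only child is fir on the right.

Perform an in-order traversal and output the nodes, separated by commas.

In-order visits the left subtree, then the node, then the right subtree.
At yew: go left to fern.
  At fern: go left to plum.
    At plum: go left to lily.
      lily is a leaf — visit lily.
    Visit plum.
    At plum: no right child.
  Visit fern.
  At fern: go right to daisy.
    daisy is a leaf — visit daisy.
Visit yew.
At yew: go right to rose.
  At rose: no left child.
  Visit rose.
  At rose: go right to ash.
    At ash: no left child.
    Visit ash.
    At ash: go right to fir.
      fir is a leaf — visit fir.

lily, plum, fern, daisy, yew, rose, ash, fir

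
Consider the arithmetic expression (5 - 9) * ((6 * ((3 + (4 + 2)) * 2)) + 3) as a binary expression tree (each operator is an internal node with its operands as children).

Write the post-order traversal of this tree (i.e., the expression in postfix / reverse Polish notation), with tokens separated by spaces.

Post-order on an expression tree gives postfix notation: for each operator, emit left operand, right operand, then the operator.

5 9 - 6 3 4 2 + + 2 * * 3 + *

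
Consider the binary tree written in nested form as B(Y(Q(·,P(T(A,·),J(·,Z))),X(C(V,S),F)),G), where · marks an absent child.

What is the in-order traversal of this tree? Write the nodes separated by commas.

In-order visits the left subtree, then the node, then the right subtree.
At B: go left to Y.
  At Y: go left to Q.
    At Q: no left child.
    Visit Q.
    At Q: go right to P.
      At P: go left to T.
        At T: go left to A.
          A is a leaf — visit A.
        Visit T.
        At T: no right child.
      Visit P.
      At P: go right to J.
        At J: no left child.
        Visit J.
        At J: go right to Z.
          Z is a leaf — visit Z.
  Visit Y.
  At Y: go right to X.
    At X: go left to C.
      At C: go left to V.
        V is a leaf — visit V.
      Visit C.
      At C: go right to S.
        S is a leaf — visit S.
    Visit X.
    At X: go right to F.
      F is a leaf — visit F.
Visit B.
At B: go right to G.
  G is a leaf — visit G.

Q, A, T, P, J, Z, Y, V, C, S, X, F, B, G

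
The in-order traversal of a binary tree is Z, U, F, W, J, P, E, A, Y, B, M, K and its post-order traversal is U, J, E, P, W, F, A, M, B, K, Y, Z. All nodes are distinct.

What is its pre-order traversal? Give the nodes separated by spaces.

The last element of post-order is the root; it splits in-order into left and right subtrees.
Root Z: left subtree has 0 nodes { }, right has 11 {U, F, W, J, P, E, A, Y, B, M, K}.
  Root Y: left subtree has 7 nodes {U, F, W, J, P, E, A}, right has 3 {B, M, K}.
    Root A: left subtree has 6 nodes {U, F, W, J, P, E}, right has 0 { }.
      Root F: left subtree has 1 node {U}, right has 4 {W, J, P, E}.
        Root W: left subtree has 0 nodes { }, right has 3 {J, P, E}.
          Root P: left subtree has 1 node {J}, right has 1 {E}.
    Root K: left subtree has 2 nodes {B, M}, right has 0 { }.
      Root B: left subtree has 0 nodes { }, right has 1 {M}.

Z Y A F U W P J E K B M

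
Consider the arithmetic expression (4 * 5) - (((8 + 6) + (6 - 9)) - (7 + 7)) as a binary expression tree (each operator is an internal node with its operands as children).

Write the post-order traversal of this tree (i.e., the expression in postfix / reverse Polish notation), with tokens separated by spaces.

4 5 * 8 6 + 6 9 - + 7 7 + - -

Post-order on an expression tree gives postfix notation: for each operator, emit left operand, right operand, then the operator.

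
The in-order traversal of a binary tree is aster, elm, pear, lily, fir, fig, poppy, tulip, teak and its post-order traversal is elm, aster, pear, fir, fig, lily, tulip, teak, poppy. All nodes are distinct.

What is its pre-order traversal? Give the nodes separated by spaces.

The last element of post-order is the root; it splits in-order into left and right subtrees.
Root poppy: left subtree has 6 nodes {aster, elm, pear, lily, fir, fig}, right has 2 {tulip, teak}.
  Root lily: left subtree has 3 nodes {aster, elm, pear}, right has 2 {fir, fig}.
    Root pear: left subtree has 2 nodes {aster, elm}, right has 0 { }.
      Root aster: left subtree has 0 nodes { }, right has 1 {elm}.
    Root fig: left subtree has 1 node {fir}, right has 0 { }.
  Root teak: left subtree has 1 node {tulip}, right has 0 { }.

poppy lily pear aster elm fig fir teak tulip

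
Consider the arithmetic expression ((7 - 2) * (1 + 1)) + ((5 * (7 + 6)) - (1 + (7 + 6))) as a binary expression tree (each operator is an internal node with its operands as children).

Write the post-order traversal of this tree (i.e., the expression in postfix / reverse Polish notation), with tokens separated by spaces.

7 2 - 1 1 + * 5 7 6 + * 1 7 6 + + - +

Post-order on an expression tree gives postfix notation: for each operator, emit left operand, right operand, then the operator.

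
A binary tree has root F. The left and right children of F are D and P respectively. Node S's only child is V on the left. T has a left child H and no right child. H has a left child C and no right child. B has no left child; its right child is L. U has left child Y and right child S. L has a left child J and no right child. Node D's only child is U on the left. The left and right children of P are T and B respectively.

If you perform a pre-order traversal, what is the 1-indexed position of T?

Pre-order visits the node, then its left subtree, then its right subtree.
Visit F.
At F: go left to D.
  Visit D.
  At D: go left to U.
    Visit U.
    At U: go left to Y.
      Y is a leaf — visit Y.
    At U: go right to S.
      Visit S.
      At S: go left to V.
        V is a leaf — visit V.
      At S: no right child.
  At D: no right child.
At F: go right to P.
  Visit P.
  At P: go left to T.
    Visit T.
    At T: go left to H.
      Visit H.
      At H: go left to C.
        C is a leaf — visit C.
      At H: no right child.
    At T: no right child.
  At P: go right to B.
    Visit B.
    At B: no left child.
    At B: go right to L.
      Visit L.
      At L: go left to J.
        J is a leaf — visit J.
      At L: no right child.
Full pre-order sequence: F, D, U, Y, S, V, P, T, H, C, B, L, J.

8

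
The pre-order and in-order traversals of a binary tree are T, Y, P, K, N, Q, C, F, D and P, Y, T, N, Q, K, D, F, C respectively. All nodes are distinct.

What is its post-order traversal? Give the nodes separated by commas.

P, Y, Q, N, D, F, C, K, T

The first element of pre-order is the root; it splits in-order into left and right subtrees.
Root T: left subtree has 2 nodes {P, Y}, right has 6 {N, Q, K, D, F, C}.
  Root Y: left subtree has 1 node {P}, right has 0 { }.
  Root K: left subtree has 2 nodes {N, Q}, right has 3 {D, F, C}.
    Root N: left subtree has 0 nodes { }, right has 1 {Q}.
    Root C: left subtree has 2 nodes {D, F}, right has 0 { }.
      Root F: left subtree has 1 node {D}, right has 0 { }.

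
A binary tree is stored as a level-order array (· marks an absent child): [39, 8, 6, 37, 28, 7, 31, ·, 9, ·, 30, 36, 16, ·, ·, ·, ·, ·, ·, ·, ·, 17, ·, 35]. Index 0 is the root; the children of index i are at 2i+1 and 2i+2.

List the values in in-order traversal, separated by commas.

37, 9, 8, 28, 17, 30, 39, 35, 36, 7, 16, 6, 31

In-order visits the left subtree, then the node, then the right subtree.
At 39: go left to 8.
  At 8: go left to 37.
    At 37: no left child.
    Visit 37.
    At 37: go right to 9.
      9 is a leaf — visit 9.
  Visit 8.
  At 8: go right to 28.
    At 28: no left child.
    Visit 28.
    At 28: go right to 30.
      At 30: go left to 17.
        17 is a leaf — visit 17.
      Visit 30.
      At 30: no right child.
Visit 39.
At 39: go right to 6.
  At 6: go left to 7.
    At 7: go left to 36.
      At 36: go left to 35.
        35 is a leaf — visit 35.
      Visit 36.
      At 36: no right child.
    Visit 7.
    At 7: go right to 16.
      16 is a leaf — visit 16.
  Visit 6.
  At 6: go right to 31.
    31 is a leaf — visit 31.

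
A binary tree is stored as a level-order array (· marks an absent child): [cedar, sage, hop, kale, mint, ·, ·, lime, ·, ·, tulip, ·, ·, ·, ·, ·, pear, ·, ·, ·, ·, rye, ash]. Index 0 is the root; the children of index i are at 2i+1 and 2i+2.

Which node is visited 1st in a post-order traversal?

Post-order visits the left subtree, then the right subtree, then the node.
At cedar: go left to sage.
  At sage: go left to kale.
    At kale: go left to lime.
      At lime: no left child.
      At lime: go right to pear.
        pear is a leaf — visit pear.
      Visit lime.
    At kale: no right child.
    Visit kale.
  At sage: go right to mint.
    At mint: no left child.
    At mint: go right to tulip.
      At tulip: go left to rye.
        rye is a leaf — visit rye.
      At tulip: go right to ash.
        ash is a leaf — visit ash.
      Visit tulip.
    Visit mint.
  Visit sage.
At cedar: go right to hop.
  hop is a leaf — visit hop.
Visit cedar.
Full post-order sequence: pear, lime, kale, rye, ash, tulip, mint, sage, hop, cedar.

pear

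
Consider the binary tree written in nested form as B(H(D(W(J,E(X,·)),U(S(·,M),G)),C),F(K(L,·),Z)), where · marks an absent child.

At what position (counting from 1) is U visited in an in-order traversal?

8

In-order visits the left subtree, then the node, then the right subtree.
At B: go left to H.
  At H: go left to D.
    At D: go left to W.
      At W: go left to J.
        J is a leaf — visit J.
      Visit W.
      At W: go right to E.
        At E: go left to X.
          X is a leaf — visit X.
        Visit E.
        At E: no right child.
    Visit D.
    At D: go right to U.
      At U: go left to S.
        At S: no left child.
        Visit S.
        At S: go right to M.
          M is a leaf — visit M.
      Visit U.
      At U: go right to G.
        G is a leaf — visit G.
  Visit H.
  At H: go right to C.
    C is a leaf — visit C.
Visit B.
At B: go right to F.
  At F: go left to K.
    At K: go left to L.
      L is a leaf — visit L.
    Visit K.
    At K: no right child.
  Visit F.
  At F: go right to Z.
    Z is a leaf — visit Z.
Full in-order sequence: J, W, X, E, D, S, M, U, G, H, C, B, L, K, F, Z.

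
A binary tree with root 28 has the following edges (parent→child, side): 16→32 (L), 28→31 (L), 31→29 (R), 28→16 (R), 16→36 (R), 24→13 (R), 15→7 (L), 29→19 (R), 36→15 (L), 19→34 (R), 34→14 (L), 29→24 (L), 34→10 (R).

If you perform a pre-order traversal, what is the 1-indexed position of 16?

Pre-order visits the node, then its left subtree, then its right subtree.
Visit 28.
At 28: go left to 31.
  Visit 31.
  At 31: no left child.
  At 31: go right to 29.
    Visit 29.
    At 29: go left to 24.
      Visit 24.
      At 24: no left child.
      At 24: go right to 13.
        13 is a leaf — visit 13.
    At 29: go right to 19.
      Visit 19.
      At 19: no left child.
      At 19: go right to 34.
        Visit 34.
        At 34: go left to 14.
          14 is a leaf — visit 14.
        At 34: go right to 10.
          10 is a leaf — visit 10.
At 28: go right to 16.
  Visit 16.
  At 16: go left to 32.
    32 is a leaf — visit 32.
  At 16: go right to 36.
    Visit 36.
    At 36: go left to 15.
      Visit 15.
      At 15: go left to 7.
        7 is a leaf — visit 7.
      At 15: no right child.
    At 36: no right child.
Full pre-order sequence: 28, 31, 29, 24, 13, 19, 34, 14, 10, 16, 32, 36, 15, 7.

10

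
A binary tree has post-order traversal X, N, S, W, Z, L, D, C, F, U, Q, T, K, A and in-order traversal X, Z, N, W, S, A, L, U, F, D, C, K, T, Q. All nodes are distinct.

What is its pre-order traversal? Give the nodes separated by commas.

A, Z, X, W, N, S, K, U, L, F, C, D, T, Q

The last element of post-order is the root; it splits in-order into left and right subtrees.
Root A: left subtree has 5 nodes {X, Z, N, W, S}, right has 8 {L, U, F, D, C, K, T, Q}.
  Root Z: left subtree has 1 node {X}, right has 3 {N, W, S}.
    Root W: left subtree has 1 node {N}, right has 1 {S}.
  Root K: left subtree has 5 nodes {L, U, F, D, C}, right has 2 {T, Q}.
    Root U: left subtree has 1 node {L}, right has 3 {F, D, C}.
      Root F: left subtree has 0 nodes { }, right has 2 {D, C}.
        Root C: left subtree has 1 node {D}, right has 0 { }.
    Root T: left subtree has 0 nodes { }, right has 1 {Q}.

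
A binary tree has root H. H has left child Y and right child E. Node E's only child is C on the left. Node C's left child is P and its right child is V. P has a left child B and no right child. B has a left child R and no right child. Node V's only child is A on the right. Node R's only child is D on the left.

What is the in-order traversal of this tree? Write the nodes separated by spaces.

Y H D R B P C V A E

In-order visits the left subtree, then the node, then the right subtree.
At H: go left to Y.
  Y is a leaf — visit Y.
Visit H.
At H: go right to E.
  At E: go left to C.
    At C: go left to P.
      At P: go left to B.
        At B: go left to R.
          At R: go left to D.
            D is a leaf — visit D.
          Visit R.
          At R: no right child.
        Visit B.
        At B: no right child.
      Visit P.
      At P: no right child.
    Visit C.
    At C: go right to V.
      At V: no left child.
      Visit V.
      At V: go right to A.
        A is a leaf — visit A.
  Visit E.
  At E: no right child.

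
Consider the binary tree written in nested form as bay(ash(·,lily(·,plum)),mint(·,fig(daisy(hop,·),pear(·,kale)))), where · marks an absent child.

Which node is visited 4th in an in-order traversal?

bay

In-order visits the left subtree, then the node, then the right subtree.
At bay: go left to ash.
  At ash: no left child.
  Visit ash.
  At ash: go right to lily.
    At lily: no left child.
    Visit lily.
    At lily: go right to plum.
      plum is a leaf — visit plum.
Visit bay.
At bay: go right to mint.
  At mint: no left child.
  Visit mint.
  At mint: go right to fig.
    At fig: go left to daisy.
      At daisy: go left to hop.
        hop is a leaf — visit hop.
      Visit daisy.
      At daisy: no right child.
    Visit fig.
    At fig: go right to pear.
      At pear: no left child.
      Visit pear.
      At pear: go right to kale.
        kale is a leaf — visit kale.
Full in-order sequence: ash, lily, plum, bay, mint, hop, daisy, fig, pear, kale.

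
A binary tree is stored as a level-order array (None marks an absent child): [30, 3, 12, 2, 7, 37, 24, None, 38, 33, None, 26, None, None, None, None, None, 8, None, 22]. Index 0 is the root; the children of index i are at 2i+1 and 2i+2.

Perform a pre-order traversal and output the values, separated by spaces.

Pre-order visits the node, then its left subtree, then its right subtree.
Visit 30.
At 30: go left to 3.
  Visit 3.
  At 3: go left to 2.
    Visit 2.
    At 2: no left child.
    At 2: go right to 38.
      Visit 38.
      At 38: go left to 8.
        8 is a leaf — visit 8.
      At 38: no right child.
  At 3: go right to 7.
    Visit 7.
    At 7: go left to 33.
      Visit 33.
      At 33: go left to 22.
        22 is a leaf — visit 22.
      At 33: no right child.
    At 7: no right child.
At 30: go right to 12.
  Visit 12.
  At 12: go left to 37.
    Visit 37.
    At 37: go left to 26.
      26 is a leaf — visit 26.
    At 37: no right child.
  At 12: go right to 24.
    24 is a leaf — visit 24.

30 3 2 38 8 7 33 22 12 37 26 24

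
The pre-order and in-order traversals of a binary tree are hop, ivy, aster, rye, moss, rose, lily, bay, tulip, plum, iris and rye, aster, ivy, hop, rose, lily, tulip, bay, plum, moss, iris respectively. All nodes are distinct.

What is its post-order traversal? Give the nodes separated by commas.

rye, aster, ivy, tulip, plum, bay, lily, rose, iris, moss, hop

The first element of pre-order is the root; it splits in-order into left and right subtrees.
Root hop: left subtree has 3 nodes {rye, aster, ivy}, right has 7 {rose, lily, tulip, bay, plum, moss, iris}.
  Root ivy: left subtree has 2 nodes {rye, aster}, right has 0 { }.
    Root aster: left subtree has 1 node {rye}, right has 0 { }.
  Root moss: left subtree has 5 nodes {rose, lily, tulip, bay, plum}, right has 1 {iris}.
    Root rose: left subtree has 0 nodes { }, right has 4 {lily, tulip, bay, plum}.
      Root lily: left subtree has 0 nodes { }, right has 3 {tulip, bay, plum}.
        Root bay: left subtree has 1 node {tulip}, right has 1 {plum}.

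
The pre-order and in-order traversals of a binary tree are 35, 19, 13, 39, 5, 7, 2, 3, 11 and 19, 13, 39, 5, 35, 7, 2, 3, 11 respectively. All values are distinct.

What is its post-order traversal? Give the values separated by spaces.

5 39 13 19 11 3 2 7 35

The first element of pre-order is the root; it splits in-order into left and right subtrees.
Root 35: left subtree has 4 nodes {19, 13, 39, 5}, right has 4 {7, 2, 3, 11}.
  Root 19: left subtree has 0 nodes { }, right has 3 {13, 39, 5}.
    Root 13: left subtree has 0 nodes { }, right has 2 {39, 5}.
      Root 39: left subtree has 0 nodes { }, right has 1 {5}.
  Root 7: left subtree has 0 nodes { }, right has 3 {2, 3, 11}.
    Root 2: left subtree has 0 nodes { }, right has 2 {3, 11}.
      Root 3: left subtree has 0 nodes { }, right has 1 {11}.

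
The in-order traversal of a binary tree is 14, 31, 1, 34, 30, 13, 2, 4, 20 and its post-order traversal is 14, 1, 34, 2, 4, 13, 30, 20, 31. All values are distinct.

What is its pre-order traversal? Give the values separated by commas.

31, 14, 20, 30, 34, 1, 13, 4, 2

The last element of post-order is the root; it splits in-order into left and right subtrees.
Root 31: left subtree has 1 node {14}, right has 7 {1, 34, 30, 13, 2, 4, 20}.
  Root 20: left subtree has 6 nodes {1, 34, 30, 13, 2, 4}, right has 0 { }.
    Root 30: left subtree has 2 nodes {1, 34}, right has 3 {13, 2, 4}.
      Root 34: left subtree has 1 node {1}, right has 0 { }.
      Root 13: left subtree has 0 nodes { }, right has 2 {2, 4}.
        Root 4: left subtree has 1 node {2}, right has 0 { }.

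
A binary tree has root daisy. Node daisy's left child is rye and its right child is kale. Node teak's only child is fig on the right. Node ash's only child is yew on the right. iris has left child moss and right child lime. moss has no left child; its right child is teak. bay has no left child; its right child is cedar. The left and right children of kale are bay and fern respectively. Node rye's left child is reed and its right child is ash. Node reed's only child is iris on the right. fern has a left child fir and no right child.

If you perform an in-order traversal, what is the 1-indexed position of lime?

In-order visits the left subtree, then the node, then the right subtree.
At daisy: go left to rye.
  At rye: go left to reed.
    At reed: no left child.
    Visit reed.
    At reed: go right to iris.
      At iris: go left to moss.
        At moss: no left child.
        Visit moss.
        At moss: go right to teak.
          At teak: no left child.
          Visit teak.
          At teak: go right to fig.
            fig is a leaf — visit fig.
      Visit iris.
      At iris: go right to lime.
        lime is a leaf — visit lime.
  Visit rye.
  At rye: go right to ash.
    At ash: no left child.
    Visit ash.
    At ash: go right to yew.
      yew is a leaf — visit yew.
Visit daisy.
At daisy: go right to kale.
  At kale: go left to bay.
    At bay: no left child.
    Visit bay.
    At bay: go right to cedar.
      cedar is a leaf — visit cedar.
  Visit kale.
  At kale: go right to fern.
    At fern: go left to fir.
      fir is a leaf — visit fir.
    Visit fern.
    At fern: no right child.
Full in-order sequence: reed, moss, teak, fig, iris, lime, rye, ash, yew, daisy, bay, cedar, kale, fir, fern.

6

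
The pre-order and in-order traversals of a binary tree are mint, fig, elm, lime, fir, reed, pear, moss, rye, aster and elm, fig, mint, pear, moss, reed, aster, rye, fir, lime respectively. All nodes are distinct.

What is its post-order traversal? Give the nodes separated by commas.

The first element of pre-order is the root; it splits in-order into left and right subtrees.
Root mint: left subtree has 2 nodes {elm, fig}, right has 7 {pear, moss, reed, aster, rye, fir, lime}.
  Root fig: left subtree has 1 node {elm}, right has 0 { }.
  Root lime: left subtree has 6 nodes {pear, moss, reed, aster, rye, fir}, right has 0 { }.
    Root fir: left subtree has 5 nodes {pear, moss, reed, aster, rye}, right has 0 { }.
      Root reed: left subtree has 2 nodes {pear, moss}, right has 2 {aster, rye}.
        Root pear: left subtree has 0 nodes { }, right has 1 {moss}.
        Root rye: left subtree has 1 node {aster}, right has 0 { }.

elm, fig, moss, pear, aster, rye, reed, fir, lime, mint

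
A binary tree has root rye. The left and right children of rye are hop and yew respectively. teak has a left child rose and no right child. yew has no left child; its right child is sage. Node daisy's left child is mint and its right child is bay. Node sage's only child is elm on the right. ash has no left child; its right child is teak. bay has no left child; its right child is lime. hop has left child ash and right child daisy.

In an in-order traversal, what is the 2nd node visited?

rose

In-order visits the left subtree, then the node, then the right subtree.
At rye: go left to hop.
  At hop: go left to ash.
    At ash: no left child.
    Visit ash.
    At ash: go right to teak.
      At teak: go left to rose.
        rose is a leaf — visit rose.
      Visit teak.
      At teak: no right child.
  Visit hop.
  At hop: go right to daisy.
    At daisy: go left to mint.
      mint is a leaf — visit mint.
    Visit daisy.
    At daisy: go right to bay.
      At bay: no left child.
      Visit bay.
      At bay: go right to lime.
        lime is a leaf — visit lime.
Visit rye.
At rye: go right to yew.
  At yew: no left child.
  Visit yew.
  At yew: go right to sage.
    At sage: no left child.
    Visit sage.
    At sage: go right to elm.
      elm is a leaf — visit elm.
Full in-order sequence: ash, rose, teak, hop, mint, daisy, bay, lime, rye, yew, sage, elm.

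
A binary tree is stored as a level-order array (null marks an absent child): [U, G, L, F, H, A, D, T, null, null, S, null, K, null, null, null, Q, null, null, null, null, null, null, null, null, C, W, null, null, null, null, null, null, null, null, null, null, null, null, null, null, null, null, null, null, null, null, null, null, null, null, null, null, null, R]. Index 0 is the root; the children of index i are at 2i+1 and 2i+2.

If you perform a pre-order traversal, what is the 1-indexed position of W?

12

Pre-order visits the node, then its left subtree, then its right subtree.
Visit U.
At U: go left to G.
  Visit G.
  At G: go left to F.
    Visit F.
    At F: go left to T.
      Visit T.
      At T: no left child.
      At T: go right to Q.
        Q is a leaf — visit Q.
    At F: no right child.
  At G: go right to H.
    Visit H.
    At H: no left child.
    At H: go right to S.
      S is a leaf — visit S.
At U: go right to L.
  Visit L.
  At L: go left to A.
    Visit A.
    At A: no left child.
    At A: go right to K.
      Visit K.
      At K: go left to C.
        C is a leaf — visit C.
      At K: go right to W.
        Visit W.
        At W: no left child.
        At W: go right to R.
          R is a leaf — visit R.
  At L: go right to D.
    D is a leaf — visit D.
Full pre-order sequence: U, G, F, T, Q, H, S, L, A, K, C, W, R, D.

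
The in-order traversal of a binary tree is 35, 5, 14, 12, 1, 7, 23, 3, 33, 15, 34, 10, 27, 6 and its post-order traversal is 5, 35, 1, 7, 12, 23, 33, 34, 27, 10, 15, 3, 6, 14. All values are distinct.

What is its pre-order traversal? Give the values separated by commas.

The last element of post-order is the root; it splits in-order into left and right subtrees.
Root 14: left subtree has 2 nodes {35, 5}, right has 11 {12, 1, 7, 23, 3, 33, 15, 34, 10, 27, 6}.
  Root 35: left subtree has 0 nodes { }, right has 1 {5}.
  Root 6: left subtree has 10 nodes {12, 1, 7, 23, 3, 33, 15, 34, 10, 27}, right has 0 { }.
    Root 3: left subtree has 4 nodes {12, 1, 7, 23}, right has 5 {33, 15, 34, 10, 27}.
      Root 23: left subtree has 3 nodes {12, 1, 7}, right has 0 { }.
        Root 12: left subtree has 0 nodes { }, right has 2 {1, 7}.
          Root 7: left subtree has 1 node {1}, right has 0 { }.
      Root 15: left subtree has 1 node {33}, right has 3 {34, 10, 27}.
        Root 10: left subtree has 1 node {34}, right has 1 {27}.

14, 35, 5, 6, 3, 23, 12, 7, 1, 15, 33, 10, 34, 27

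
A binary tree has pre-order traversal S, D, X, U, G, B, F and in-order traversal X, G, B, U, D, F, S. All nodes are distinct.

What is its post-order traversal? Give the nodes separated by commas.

The first element of pre-order is the root; it splits in-order into left and right subtrees.
Root S: left subtree has 6 nodes {X, G, B, U, D, F}, right has 0 { }.
  Root D: left subtree has 4 nodes {X, G, B, U}, right has 1 {F}.
    Root X: left subtree has 0 nodes { }, right has 3 {G, B, U}.
      Root U: left subtree has 2 nodes {G, B}, right has 0 { }.
        Root G: left subtree has 0 nodes { }, right has 1 {B}.

B, G, U, X, F, D, S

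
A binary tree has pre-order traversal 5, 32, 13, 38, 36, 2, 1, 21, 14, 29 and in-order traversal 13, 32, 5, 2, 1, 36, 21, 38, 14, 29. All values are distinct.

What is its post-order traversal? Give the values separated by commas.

13, 32, 1, 2, 21, 36, 29, 14, 38, 5

The first element of pre-order is the root; it splits in-order into left and right subtrees.
Root 5: left subtree has 2 nodes {13, 32}, right has 7 {2, 1, 36, 21, 38, 14, 29}.
  Root 32: left subtree has 1 node {13}, right has 0 { }.
  Root 38: left subtree has 4 nodes {2, 1, 36, 21}, right has 2 {14, 29}.
    Root 36: left subtree has 2 nodes {2, 1}, right has 1 {21}.
      Root 2: left subtree has 0 nodes { }, right has 1 {1}.
    Root 14: left subtree has 0 nodes { }, right has 1 {29}.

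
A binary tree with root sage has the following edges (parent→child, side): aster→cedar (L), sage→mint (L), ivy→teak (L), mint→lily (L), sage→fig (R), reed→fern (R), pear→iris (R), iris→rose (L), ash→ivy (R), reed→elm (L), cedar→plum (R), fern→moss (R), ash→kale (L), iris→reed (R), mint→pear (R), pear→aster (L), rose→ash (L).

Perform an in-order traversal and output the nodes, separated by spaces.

In-order visits the left subtree, then the node, then the right subtree.
At sage: go left to mint.
  At mint: go left to lily.
    lily is a leaf — visit lily.
  Visit mint.
  At mint: go right to pear.
    At pear: go left to aster.
      At aster: go left to cedar.
        At cedar: no left child.
        Visit cedar.
        At cedar: go right to plum.
          plum is a leaf — visit plum.
      Visit aster.
      At aster: no right child.
    Visit pear.
    At pear: go right to iris.
      At iris: go left to rose.
        At rose: go left to ash.
          At ash: go left to kale.
            kale is a leaf — visit kale.
          Visit ash.
          At ash: go right to ivy.
            At ivy: go left to teak.
              teak is a leaf — visit teak.
            Visit ivy.
            At ivy: no right child.
        Visit rose.
        At rose: no right child.
      Visit iris.
      At iris: go right to reed.
        At reed: go left to elm.
          elm is a leaf — visit elm.
        Visit reed.
        At reed: go right to fern.
          At fern: no left child.
          Visit fern.
          At fern: go right to moss.
            moss is a leaf — visit moss.
Visit sage.
At sage: go right to fig.
  fig is a leaf — visit fig.

lily mint cedar plum aster pear kale ash teak ivy rose iris elm reed fern moss sage fig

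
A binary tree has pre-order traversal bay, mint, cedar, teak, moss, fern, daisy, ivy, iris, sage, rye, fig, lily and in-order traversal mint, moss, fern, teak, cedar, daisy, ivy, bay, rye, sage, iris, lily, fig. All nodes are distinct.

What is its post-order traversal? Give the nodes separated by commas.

fern, moss, teak, ivy, daisy, cedar, mint, rye, sage, lily, fig, iris, bay

The first element of pre-order is the root; it splits in-order into left and right subtrees.
Root bay: left subtree has 7 nodes {mint, moss, fern, teak, cedar, daisy, ivy}, right has 5 {rye, sage, iris, lily, fig}.
  Root mint: left subtree has 0 nodes { }, right has 6 {moss, fern, teak, cedar, daisy, ivy}.
    Root cedar: left subtree has 3 nodes {moss, fern, teak}, right has 2 {daisy, ivy}.
      Root teak: left subtree has 2 nodes {moss, fern}, right has 0 { }.
        Root moss: left subtree has 0 nodes { }, right has 1 {fern}.
      Root daisy: left subtree has 0 nodes { }, right has 1 {ivy}.
  Root iris: left subtree has 2 nodes {rye, sage}, right has 2 {lily, fig}.
    Root sage: left subtree has 1 node {rye}, right has 0 { }.
    Root fig: left subtree has 1 node {lily}, right has 0 { }.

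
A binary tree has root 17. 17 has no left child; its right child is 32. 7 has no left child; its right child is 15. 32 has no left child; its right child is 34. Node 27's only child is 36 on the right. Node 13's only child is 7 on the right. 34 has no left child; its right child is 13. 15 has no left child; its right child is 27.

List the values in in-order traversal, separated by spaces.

In-order visits the left subtree, then the node, then the right subtree.
At 17: no left child.
Visit 17.
At 17: go right to 32.
  At 32: no left child.
  Visit 32.
  At 32: go right to 34.
    At 34: no left child.
    Visit 34.
    At 34: go right to 13.
      At 13: no left child.
      Visit 13.
      At 13: go right to 7.
        At 7: no left child.
        Visit 7.
        At 7: go right to 15.
          At 15: no left child.
          Visit 15.
          At 15: go right to 27.
            At 27: no left child.
            Visit 27.
            At 27: go right to 36.
              36 is a leaf — visit 36.

17 32 34 13 7 15 27 36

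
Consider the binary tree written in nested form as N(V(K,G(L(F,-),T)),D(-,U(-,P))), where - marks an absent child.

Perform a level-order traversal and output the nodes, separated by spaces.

N V D K G U L T P F

Level-order visits nodes level by level from the root, left to right within each level.
Level 0: N
Level 1: V, D
Level 2: K, G, U
Level 3: L, T, P
Level 4: F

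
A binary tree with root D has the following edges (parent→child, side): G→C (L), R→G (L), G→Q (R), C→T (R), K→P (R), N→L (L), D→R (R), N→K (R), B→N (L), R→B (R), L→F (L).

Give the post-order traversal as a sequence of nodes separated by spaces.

Post-order visits the left subtree, then the right subtree, then the node.
At D: no left child.
At D: go right to R.
  At R: go left to G.
    At G: go left to C.
      At C: no left child.
      At C: go right to T.
        T is a leaf — visit T.
      Visit C.
    At G: go right to Q.
      Q is a leaf — visit Q.
    Visit G.
  At R: go right to B.
    At B: go left to N.
      At N: go left to L.
        At L: go left to F.
          F is a leaf — visit F.
        At L: no right child.
        Visit L.
      At N: go right to K.
        At K: no left child.
        At K: go right to P.
          P is a leaf — visit P.
        Visit K.
      Visit N.
    At B: no right child.
    Visit B.
  Visit R.
Visit D.

T C Q G F L P K N B R D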